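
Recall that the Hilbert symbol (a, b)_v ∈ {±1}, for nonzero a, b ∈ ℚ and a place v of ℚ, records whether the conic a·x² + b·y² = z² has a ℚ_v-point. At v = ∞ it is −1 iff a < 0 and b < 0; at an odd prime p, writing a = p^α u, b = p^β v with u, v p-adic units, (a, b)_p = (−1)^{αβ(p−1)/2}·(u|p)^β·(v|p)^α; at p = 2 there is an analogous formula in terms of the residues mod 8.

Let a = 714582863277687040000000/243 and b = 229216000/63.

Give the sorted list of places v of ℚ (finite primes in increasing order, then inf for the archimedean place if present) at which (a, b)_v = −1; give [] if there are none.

[7, 19]

(a, b) ≡ (3330795, 250705) mod (ℚ^×)²; places V = {2, 3, 5, 7, 13, 19, 29, 31, ∞}.
(a,b)_2: α=14, β=8; u≡3, v≡1 (mod 8); ε(u)ε(v)=1·0, αω(v)=14·0, βω(u)=8·1; sum ≡ 0  ⇒  +1.
(a,b)_29: α=3, u≡11; β=1, v≡10 (mod 29); (11|29)=-1, (10|29)=-1; sign (−1)^0·-1^1·-1^3 = +1.
(a,b)_13: α=3, u≡11; β=1, v≡2 (mod 13); (11|13)=-1, (2|13)=-1; sign (−1)^0·-1^1·-1^3 = +1.
(a,b)_5: α=7, u≡4; β=3, v≡1 (mod 5); (4|5)=+1, (1|5)=+1; sign (−1)^0·+1^3·+1^7 = +1.
(a,b)_3: α=-5, u≡1; β=-2, v≡1 (mod 3); (1|3)=+1, (1|3)=+1; sign (−1)^0·+1^-2·+1^-5 = +1.
(a,b)_19: α=3, u≡17; β=1, v≡17 (mod 19); (17|19)=+1, (17|19)=+1; sign (−1)^1·+1^1·+1^3 = -1.
(a,b)_31: α=1, u≡21; β=0, v≡16 (mod 31); (21|31)=-1, (16|31)=+1; sign (−1)^0·-1^0·+1^1 = +1.
(a,b)_∞: sgn(3330795)=+, sgn(250705)=+, so +1.
(a,b)_7: α=2, u≡5; β=-1, v≡3 (mod 7); (5|7)=-1, (3|7)=-1; sign (−1)^0·-1^-1·-1^2 = -1.
|Ram(3330795, 250705)| = 2, even; anisotropic at {7, 19}.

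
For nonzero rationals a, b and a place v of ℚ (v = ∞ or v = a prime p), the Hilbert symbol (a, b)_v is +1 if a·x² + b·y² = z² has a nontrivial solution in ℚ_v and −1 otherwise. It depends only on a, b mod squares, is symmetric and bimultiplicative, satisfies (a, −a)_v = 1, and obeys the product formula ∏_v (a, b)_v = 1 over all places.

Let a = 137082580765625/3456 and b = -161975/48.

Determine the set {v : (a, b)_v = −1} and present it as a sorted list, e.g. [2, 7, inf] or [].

[3, 11]

(a, b) ≡ (1254, -19437) mod (ℚ^×)²; places V = {2, 3, 5, 11, 19, 31, ∞}.
(a,b)_2: α=-7, β=-4; u≡3, v≡3 (mod 8); ε(u)ε(v)=1·1, αω(v)=-7·1, βω(u)=-4·1; sum ≡ 0  ⇒  +1.
(a,b)_5: α=6, u≡4; β=2, v≡2 (mod 5); (4|5)=+1, (2|5)=-1; sign (−1)^0·+1^2·-1^6 = +1.
(a,b)_11: α=3, u≡5; β=1, v≡1 (mod 11); (5|11)=+1, (1|11)=+1; sign (−1)^1·+1^1·+1^3 = -1.
(a,b)_19: α=3, u≡9; β=1, v≡12 (mod 19); (9|19)=+1, (12|19)=-1; sign (−1)^1·+1^1·-1^3 = +1.
(a,b)_3: α=-3, u≡1; β=-1, v≡1 (mod 3); (1|3)=+1, (1|3)=+1; sign (−1)^1·+1^-1·+1^-3 = -1.
(a,b)_∞: sgn(1254)=+, sgn(-19437)=−, so +1.
(a,b)_31: α=2, u≡1; β=1, v≡30 (mod 31); (1|31)=+1, (30|31)=-1; sign (−1)^0·+1^1·-1^2 = +1.
(1254, -19437 / ℚ) ramifies at {3, 11}: a division algebra.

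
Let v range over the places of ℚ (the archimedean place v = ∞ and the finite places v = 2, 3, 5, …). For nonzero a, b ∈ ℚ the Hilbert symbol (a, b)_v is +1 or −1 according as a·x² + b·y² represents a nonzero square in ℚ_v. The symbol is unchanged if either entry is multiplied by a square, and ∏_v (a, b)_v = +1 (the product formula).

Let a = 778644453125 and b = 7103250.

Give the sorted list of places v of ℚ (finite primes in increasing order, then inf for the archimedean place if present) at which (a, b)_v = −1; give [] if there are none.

(a, b) ≡ (5, 31570) mod (ℚ^×)²; places V = {2, 3, 5, 7, 11, 41, ∞}.
(a,b)_∞: sgn(5)=+, sgn(31570)=+, so +1.
(a,b)_3: α=0, u≡2; β=2, v≡1 (mod 3); (2|3)=-1, (1|3)=+1; sign (−1)^0·-1^2·+1^0 = +1.
(a,b)_5: α=7, u≡4; β=3, v≡1 (mod 5); (4|5)=+1, (1|5)=+1; sign (−1)^0·+1^3·+1^7 = +1.
(a,b)_2: α=0, β=1; u≡5, v≡1 (mod 8); ε(u)ε(v)=0·0, αω(v)=0·0, βω(u)=1·1; sum ≡ 1  ⇒  -1.
(a,b)_11: α=2, u≡3; β=1, v≡6 (mod 11); (3|11)=+1, (6|11)=-1; sign (−1)^0·+1^1·-1^2 = +1.
(a,b)_41: α=2, u≡8; β=1, v≡25 (mod 41); (8|41)=+1, (25|41)=+1; sign (−1)^0·+1^1·+1^2 = +1.
(a,b)_7: α=2, u≡3; β=1, v≡2 (mod 7); (3|7)=-1, (2|7)=+1; sign (−1)^0·-1^1·+1^2 = -1.
|Ram(5, 31570)| = 2, even; anisotropic at {2, 7}.

[2, 7]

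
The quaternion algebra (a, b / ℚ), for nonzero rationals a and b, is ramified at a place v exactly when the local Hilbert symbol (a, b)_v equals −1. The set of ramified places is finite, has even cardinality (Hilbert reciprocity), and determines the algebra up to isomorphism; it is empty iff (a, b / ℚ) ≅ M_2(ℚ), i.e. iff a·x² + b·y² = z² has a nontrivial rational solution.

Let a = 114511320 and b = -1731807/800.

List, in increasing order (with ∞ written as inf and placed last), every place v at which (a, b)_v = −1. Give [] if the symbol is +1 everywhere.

(a, b) ≡ (39270, -7854) mod (ℚ^×)²; places V = {2, 3, 5, 7, 11, 17, ∞}.
(a,b)_11: α=1, u≡6; β=1, v≡9 (mod 11); (6|11)=-1, (9|11)=+1; sign (−1)^1·-1^1·+1^1 = +1.
(a,b)_7: α=1, u≡5; β=3, v≡6 (mod 7); (5|7)=-1, (6|7)=-1; sign (−1)^1·-1^3·-1^1 = -1.
(a,b)_∞: sgn(39270)=+, sgn(-7854)=−, so +1.
(a,b)_17: α=1, u≡16; β=1, v≡10 (mod 17); (16|17)=+1, (10|17)=-1; sign (−1)^0·+1^1·-1^1 = -1.
(a,b)_2: α=3, β=-5; u≡3, v≡1 (mod 8); ε(u)ε(v)=1·0, αω(v)=3·0, βω(u)=-5·1; sum ≡ 1  ⇒  -1.
(a,b)_5: α=1, u≡4; β=-2, v≡4 (mod 5); (4|5)=+1, (4|5)=+1; sign (−1)^0·+1^-2·+1^1 = +1.
(a,b)_3: α=7, u≡1; β=3, v≡1 (mod 3); (1|3)=+1, (1|3)=+1; sign (−1)^1·+1^3·+1^7 = -1.
Ram(39270, -7854) = {2, 3, 7, 17}; no ℚ_2-point on the conic.

[2, 3, 7, 17]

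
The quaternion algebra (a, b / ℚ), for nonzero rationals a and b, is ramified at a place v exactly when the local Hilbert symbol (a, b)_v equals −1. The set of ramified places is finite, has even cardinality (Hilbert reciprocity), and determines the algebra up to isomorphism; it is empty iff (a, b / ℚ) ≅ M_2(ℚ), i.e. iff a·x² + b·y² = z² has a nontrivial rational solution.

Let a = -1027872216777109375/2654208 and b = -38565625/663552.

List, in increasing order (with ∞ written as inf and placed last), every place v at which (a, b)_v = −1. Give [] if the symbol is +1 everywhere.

(a, b) ≡ (-17630, -123410) mod (ℚ^×)²; places V = {2, 3, 5, 7, 41, 43, ∞}.
(a,b)_3: α=-4, u≡1; β=-4, v≡1 (mod 3); (1|3)=+1, (1|3)=+1; sign (−1)^0·+1^-4·+1^-4 = +1.
(a,b)_7: α=4, u≡3; β=1, v≡3 (mod 7); (3|7)=-1, (3|7)=-1; sign (−1)^0·-1^1·-1^4 = -1.
(a,b)_5: α=7, u≡1; β=5, v≡2 (mod 5); (1|5)=+1, (2|5)=-1; sign (−1)^0·+1^5·-1^7 = -1.
(a,b)_2: α=-15, β=-13; u≡1, v≡7 (mod 8); ε(u)ε(v)=0·1, αω(v)=-15·0, βω(u)=-13·0; sum ≡ 0  ⇒  +1.
(a,b)_43: α=3, u≡18; β=1, v≡1 (mod 43); (18|43)=-1, (1|43)=+1; sign (−1)^1·-1^1·+1^3 = +1.
(a,b)_41: α=3, u≡8; β=1, v≡15 (mod 41); (8|41)=+1, (15|41)=-1; sign (−1)^0·+1^1·-1^3 = -1.
(a,b)_∞: sgn(-17630)=−, sgn(-123410)=−, so -1.
(-17630, -123410 / ℚ) ramifies at {5, 7, 41, ∞}: a division algebra.

[5, 7, 41, inf]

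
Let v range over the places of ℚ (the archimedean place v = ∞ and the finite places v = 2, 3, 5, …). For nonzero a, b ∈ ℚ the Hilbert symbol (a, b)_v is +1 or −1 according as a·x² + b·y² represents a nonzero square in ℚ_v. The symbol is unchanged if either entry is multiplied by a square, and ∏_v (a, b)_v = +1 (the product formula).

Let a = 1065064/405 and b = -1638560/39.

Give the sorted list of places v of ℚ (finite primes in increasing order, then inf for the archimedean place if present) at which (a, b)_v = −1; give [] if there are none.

[2, 3, 5, 19]

(a, b) ≡ (27170, -81510) mod (ℚ^×)²; places V = {2, 3, 5, 7, 11, 13, 19, ∞}.
(a,b)_∞: sgn(27170)=+, sgn(-81510)=−, so +1.
(a,b)_2: α=3, β=5; u≡1, v≡5 (mod 8); ε(u)ε(v)=0·0, αω(v)=3·1, βω(u)=5·0; sum ≡ 1  ⇒  -1.
(a,b)_7: α=2, u≡6; β=2, v≡5 (mod 7); (6|7)=-1, (5|7)=-1; sign (−1)^0·-1^2·-1^2 = +1.
(a,b)_13: α=1, u≡1; β=-1, v≡4 (mod 13); (1|13)=+1, (4|13)=+1; sign (−1)^0·+1^-1·+1^1 = +1.
(a,b)_3: α=-4, u≡2; β=-1, v≡1 (mod 3); (2|3)=-1, (1|3)=+1; sign (−1)^0·-1^-1·+1^-4 = -1.
(a,b)_19: α=1, u≡1; β=1, v≡1 (mod 19); (1|19)=+1, (1|19)=+1; sign (−1)^1·+1^1·+1^1 = -1.
(a,b)_5: α=-1, u≡4; β=1, v≡2 (mod 5); (4|5)=+1, (2|5)=-1; sign (−1)^0·+1^1·-1^-1 = -1.
(a,b)_11: α=1, u≡10; β=1, v≡4 (mod 11); (10|11)=-1, (4|11)=+1; sign (−1)^1·-1^1·+1^1 = +1.
Ram(27170, -81510) = {2, 3, 5, 19}; no ℚ_2-point on the conic.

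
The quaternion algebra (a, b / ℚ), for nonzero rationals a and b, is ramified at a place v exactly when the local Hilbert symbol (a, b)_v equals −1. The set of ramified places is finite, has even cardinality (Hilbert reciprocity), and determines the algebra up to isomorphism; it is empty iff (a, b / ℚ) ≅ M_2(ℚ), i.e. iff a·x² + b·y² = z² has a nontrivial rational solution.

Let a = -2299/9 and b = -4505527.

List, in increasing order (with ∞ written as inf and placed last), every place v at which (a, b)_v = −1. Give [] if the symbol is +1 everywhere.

(a, b) ≡ (-19, -4505527) mod (ℚ^×)²; places V = {2, 3, 11, 13, 17, 19, 29, 37, ∞}.
(a,b)_17: α=0, u≡9; β=1, v≡16 (mod 17); (9|17)=+1, (16|17)=+1; sign (−1)^0·+1^1·+1^0 = +1.
(a,b)_19: α=1, u≡14; β=1, v≡6 (mod 19); (14|19)=-1, (6|19)=+1; sign (−1)^1·-1^1·+1^1 = +1.
(a,b)_∞: sgn(-19)=−, sgn(-4505527)=−, so -1.
(a,b)_37: α=0, u≡20; β=1, v≡33 (mod 37); (20|37)=-1, (33|37)=+1; sign (−1)^0·-1^1·+1^0 = -1.
(a,b)_2: α=0, β=0; u≡5, v≡1 (mod 8); ε(u)ε(v)=0·0, αω(v)=0·0, βω(u)=0·1; sum ≡ 0  ⇒  +1.
(a,b)_29: α=0, u≡12; β=1, v≡19 (mod 29); (12|29)=-1, (19|29)=-1; sign (−1)^0·-1^1·-1^0 = -1.
(a,b)_3: α=-2, u≡2; β=0, v≡2 (mod 3); (2|3)=-1, (2|3)=-1; sign (−1)^0·-1^0·-1^-2 = +1.
(a,b)_13: α=0, u≡6; β=1, v≡1 (mod 13); (6|13)=-1, (1|13)=+1; sign (−1)^0·-1^1·+1^0 = -1.
(a,b)_11: α=2, u≡4; β=0, v≡7 (mod 11); (4|11)=+1, (7|11)=-1; sign (−1)^0·+1^0·-1^2 = +1.
(-19, -4505527 / ℚ) ramifies at {13, 29, 37, ∞}: a division algebra.

[13, 29, 37, inf]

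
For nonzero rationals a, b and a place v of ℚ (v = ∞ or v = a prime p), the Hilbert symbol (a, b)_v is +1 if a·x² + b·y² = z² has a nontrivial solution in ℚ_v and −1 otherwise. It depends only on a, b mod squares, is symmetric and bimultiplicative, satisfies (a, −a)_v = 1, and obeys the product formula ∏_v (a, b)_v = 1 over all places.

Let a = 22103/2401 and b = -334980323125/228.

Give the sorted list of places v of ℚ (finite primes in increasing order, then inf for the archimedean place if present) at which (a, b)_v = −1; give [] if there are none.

Mod squares: a ≡ 23, b ≡ -1178589. Check v ∈ {∞, 2, 3, 5, 7, 19, 23, 29, 31}.
v=3: a=3^0·(≡2), b=3^-1·(≡2) mod 3; (2|3)=-1, (2|3)=-1; (−1)^{0·-1·1}·(-1)^-1·(-1)^0 = -1.
v=2: v_2(a)=0, v_2(b)=-2; units ≡ 7, 3 (mod 8); ε·ε+αω+βω = 1·1+0·1+-2·0 ≡ 1  ⇒  (a,b)_2 = -1.
v=∞: 23 > 0 and -1178589 < 0  ⇒  (a,b)_∞ = +1.
v=31: a=31^2·(≡26), b=31^1·(≡20) mod 31; (26|31)=-1, (20|31)=+1; (−1)^{2·1·15}·(-1)^1·(+1)^2 = -1.
v=19: a=19^0·(≡9), b=19^-1·(≡1) mod 19; (9|19)=+1, (1|19)=+1; (−1)^{0·-1·9}·(+1)^-1·(+1)^0 = +1.
v=23: a=23^1·(≡2), b=23^3·(≡12) mod 23; (2|23)=+1, (12|23)=+1; (−1)^{1·3·11}·(+1)^3·(+1)^1 = -1.
v=29: a=29^0·(≡4), b=29^1·(≡8) mod 29; (4|29)=+1, (8|29)=-1; (−1)^{0·1·14}·(+1)^1·(-1)^0 = +1.
v=5: a=5^0·(≡3), b=5^4·(≡1) mod 5; (3|5)=-1, (1|5)=+1; (−1)^{0·4·2}·(-1)^4·(+1)^0 = +1.
v=7: a=7^-4·(≡4), b=7^2·(≡2) mod 7; (4|7)=+1, (2|7)=+1; (−1)^{-4·2·3}·(+1)^2·(+1)^-4 = +1.
|Ram(23, -1178589)| = 4, even; anisotropic at {2, 3, 23, 31}.

[2, 3, 23, 31]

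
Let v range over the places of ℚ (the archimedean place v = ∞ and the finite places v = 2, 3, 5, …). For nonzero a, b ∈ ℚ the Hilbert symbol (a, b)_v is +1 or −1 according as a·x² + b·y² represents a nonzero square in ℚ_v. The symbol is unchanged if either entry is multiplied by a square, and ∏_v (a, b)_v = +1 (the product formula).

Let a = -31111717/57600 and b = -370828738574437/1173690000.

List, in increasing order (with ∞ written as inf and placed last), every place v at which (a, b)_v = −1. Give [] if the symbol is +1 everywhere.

Mod squares: a ≡ -13, b ≡ -2093. Check v ∈ {∞, 2, 3, 5, 7, 11, 13, 17, 23}.
v=∞: -13 < 0 and -2093 < 0  ⇒  (a,b)_∞ = -1.
v=3: a=3^-2·(≡2), b=3^-6·(≡1) mod 3; (2|3)=-1, (1|3)=+1; (−1)^{-2·-6·1}·(-1)^-6·(+1)^-2 = +1.
v=2: v_2(a)=-8, v_2(b)=-4; units ≡ 3, 3 (mod 8); ε·ε+αω+βω = 1·1+-8·1+-4·1 ≡ 1  ⇒  (a,b)_2 = -1.
v=17: a=17^2·(≡2), b=17^2·(≡2) mod 17; (2|17)=+1, (2|17)=+1; (−1)^{2·2·8}·(+1)^2·(+1)^2 = +1.
v=7: a=7^2·(≡4), b=7^-1·(≡4) mod 7; (4|7)=+1, (4|7)=+1; (−1)^{2·-1·3}·(+1)^-1·(+1)^2 = +1.
v=13: a=13^3·(≡10), b=13^9·(≡7) mod 13; (10|13)=+1, (7|13)=-1; (−1)^{3·9·6}·(+1)^9·(-1)^3 = -1.
v=5: a=5^-2·(≡2), b=5^-4·(≡2) mod 5; (2|5)=-1, (2|5)=-1; (−1)^{-2·-4·2}·(-1)^-4·(-1)^-2 = +1.
v=11: a=11^0·(≡3), b=11^2·(≡7) mod 11; (3|11)=+1, (7|11)=-1; (−1)^{0·2·5}·(+1)^2·(-1)^0 = +1.
v=23: a=23^0·(≡22), b=23^-1·(≡12) mod 23; (22|23)=-1, (12|23)=+1; (−1)^{0·-1·11}·(-1)^-1·(+1)^0 = -1.
|Ram(-13, -2093)| = 4, even; anisotropic at {2, 13, 23, ∞}.

[2, 13, 23, inf]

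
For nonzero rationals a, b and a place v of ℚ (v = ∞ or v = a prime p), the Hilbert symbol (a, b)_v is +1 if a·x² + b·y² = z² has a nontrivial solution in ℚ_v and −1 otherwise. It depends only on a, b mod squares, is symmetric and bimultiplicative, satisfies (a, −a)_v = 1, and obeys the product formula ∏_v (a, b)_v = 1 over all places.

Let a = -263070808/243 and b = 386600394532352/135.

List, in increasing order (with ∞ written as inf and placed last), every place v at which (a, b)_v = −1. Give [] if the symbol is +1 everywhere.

Mod squares: a ≡ -66, b ≡ 2730. Check v ∈ {∞, 2, 3, 5, 7, 11, 13, 19}.
v=11: a=11^1·(≡1), b=11^2·(≡2) mod 11; (1|11)=+1, (2|11)=-1; (−1)^{1·2·5}·(+1)^2·(-1)^1 = -1.
v=13: a=13^2·(≡3), b=13^5·(≡5) mod 13; (3|13)=+1, (5|13)=-1; (−1)^{2·5·6}·(+1)^5·(-1)^2 = +1.
v=3: a=3^-5·(≡2), b=3^-3·(≡1) mod 3; (2|3)=-1, (1|3)=+1; (−1)^{-5·-3·1}·(-1)^-3·(+1)^-5 = +1.
v=∞: -66 < 0 and 2730 > 0  ⇒  (a,b)_∞ = +1.
v=19: a=19^2·(≡10), b=19^0·(≡12) mod 19; (10|19)=-1, (12|19)=-1; (−1)^{2·0·9}·(-1)^0·(-1)^2 = +1.
v=7: a=7^2·(≡1), b=7^5·(≡6) mod 7; (1|7)=+1, (6|7)=-1; (−1)^{2·5·3}·(+1)^5·(-1)^2 = +1.
v=5: a=5^0·(≡4), b=5^-1·(≡1) mod 5; (4|5)=+1, (1|5)=+1; (−1)^{0·-1·2}·(+1)^-1·(+1)^0 = +1.
v=2: v_2(a)=3, v_2(b)=9; units ≡ 7, 5 (mod 8); ε·ε+αω+βω = 1·0+3·1+9·0 ≡ 1  ⇒  (a,b)_2 = -1.
|Ram(-66, 2730)| = 2, even; anisotropic at {2, 11}.

[2, 11]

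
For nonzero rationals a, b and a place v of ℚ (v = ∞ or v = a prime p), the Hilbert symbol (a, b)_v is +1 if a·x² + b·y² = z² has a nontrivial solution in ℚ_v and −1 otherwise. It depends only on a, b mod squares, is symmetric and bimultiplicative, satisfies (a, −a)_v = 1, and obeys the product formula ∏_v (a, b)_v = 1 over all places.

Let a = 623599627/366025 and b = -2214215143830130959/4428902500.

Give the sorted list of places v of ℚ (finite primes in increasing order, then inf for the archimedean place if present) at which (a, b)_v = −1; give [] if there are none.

[17, 31]

Mod squares: a ≡ 13243, b ≡ -31. Check v ∈ {∞, 2, 3, 5, 7, 11, 17, 19, 31, 41}.
v=∞: 13243 > 0 and -31 < 0  ⇒  (a,b)_∞ = +1.
v=7: a=7^2·(≡6), b=7^2·(≡4) mod 7; (6|7)=-1, (4|7)=+1; (−1)^{2·2·3}·(-1)^2·(+1)^2 = +1.
v=41: a=41^1·(≡1), b=41^2·(≡20) mod 41; (1|41)=+1, (20|41)=+1; (−1)^{1·2·20}·(+1)^2·(+1)^1 = +1.
v=2: v_2(a)=0, v_2(b)=-2; units ≡ 3, 1 (mod 8); ε·ε+αω+βω = 1·0+0·0+-2·1 ≡ 0  ⇒  (a,b)_2 = +1.
v=17: a=17^1·(≡7), b=17^2·(≡5) mod 17; (7|17)=-1, (5|17)=-1; (−1)^{1·2·8}·(-1)^2·(-1)^1 = -1.
v=3: a=3^0·(≡1), b=3^2·(≡2) mod 3; (1|3)=+1, (2|3)=-1; (−1)^{0·2·1}·(+1)^2·(-1)^0 = +1.
v=5: a=5^-2·(≡2), b=5^-4·(≡4) mod 5; (2|5)=-1, (4|5)=+1; (−1)^{-2·-4·2}·(-1)^-4·(+1)^-2 = +1.
v=11: a=11^-4·(≡8), b=11^-6·(≡7) mod 11; (8|11)=-1, (7|11)=-1; (−1)^{-4·-6·5}·(-1)^-6·(-1)^-4 = +1.
v=31: a=31^2·(≡29), b=31^5·(≡17) mod 31; (29|31)=-1, (17|31)=-1; (−1)^{2·5·15}·(-1)^5·(-1)^2 = -1.
v=19: a=19^1·(≡8), b=19^2·(≡11) mod 19; (8|19)=-1, (11|19)=+1; (−1)^{1·2·9}·(-1)^2·(+1)^1 = +1.
|Ram(13243, -31)| = 2, even; anisotropic at {17, 31}.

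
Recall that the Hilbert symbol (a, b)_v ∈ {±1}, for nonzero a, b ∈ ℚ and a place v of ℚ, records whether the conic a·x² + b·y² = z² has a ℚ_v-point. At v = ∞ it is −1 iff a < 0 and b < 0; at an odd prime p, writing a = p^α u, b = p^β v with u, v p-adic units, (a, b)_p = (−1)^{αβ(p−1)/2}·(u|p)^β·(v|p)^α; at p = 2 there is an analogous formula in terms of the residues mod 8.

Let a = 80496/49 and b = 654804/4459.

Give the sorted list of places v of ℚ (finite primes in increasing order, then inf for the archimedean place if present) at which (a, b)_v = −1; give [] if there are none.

[2, 7]

Mod squares: a ≡ 559, b ≡ 183911. Check v ∈ {∞, 2, 3, 7, 13, 43, 47}.
v=13: a=13^1·(≡3), b=13^-1·(≡4) mod 13; (3|13)=+1, (4|13)=+1; (−1)^{1·-1·6}·(+1)^-1·(+1)^1 = +1.
v=43: a=43^1·(≡11), b=43^1·(≡26) mod 43; (11|43)=+1, (26|43)=-1; (−1)^{1·1·21}·(+1)^1·(-1)^1 = +1.
v=47: a=47^0·(≡16), b=47^1·(≡28) mod 47; (16|47)=+1, (28|47)=+1; (−1)^{0·1·23}·(+1)^1·(+1)^0 = +1.
v=3: a=3^2·(≡1), b=3^4·(≡2) mod 3; (1|3)=+1, (2|3)=-1; (−1)^{2·4·1}·(+1)^4·(-1)^2 = +1.
v=∞: 559 > 0 and 183911 > 0  ⇒  (a,b)_∞ = +1.
v=7: a=7^-2·(≡3), b=7^-3·(≡4) mod 7; (3|7)=-1, (4|7)=+1; (−1)^{-2·-3·3}·(-1)^-3·(+1)^-2 = -1.
v=2: v_2(a)=4, v_2(b)=2; units ≡ 7, 7 (mod 8); ε·ε+αω+βω = 1·1+4·0+2·0 ≡ 1  ⇒  (a,b)_2 = -1.
|Ram(559, 183911)| = 2, even; anisotropic at {2, 7}.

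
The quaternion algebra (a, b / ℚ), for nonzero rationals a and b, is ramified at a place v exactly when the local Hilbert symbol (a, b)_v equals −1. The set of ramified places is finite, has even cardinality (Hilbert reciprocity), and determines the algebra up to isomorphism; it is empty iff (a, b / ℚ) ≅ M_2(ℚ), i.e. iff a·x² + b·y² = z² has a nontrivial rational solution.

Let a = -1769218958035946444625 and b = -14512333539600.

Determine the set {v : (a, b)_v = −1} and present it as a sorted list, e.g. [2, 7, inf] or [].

(a, b) ≡ (-465, -466089) mod (ℚ^×)²; places V = {2, 3, 5, 13, 17, 19, 31, 37, ∞}.
(a,b)_19: α=2, u≡12; β=1, v≡4 (mod 19); (12|19)=-1, (4|19)=+1; sign (−1)^0·-1^1·+1^2 = -1.
(a,b)_5: α=3, u≡3; β=2, v≡1 (mod 5); (3|5)=-1, (1|5)=+1; sign (−1)^0·-1^2·+1^3 = +1.
(a,b)_3: α=9, u≡1; β=5, v≡1 (mod 3); (1|3)=+1, (1|3)=+1; sign (−1)^1·+1^5·+1^9 = -1.
(a,b)_17: α=2, u≡3; β=1, v≡13 (mod 17); (3|17)=-1, (13|17)=+1; sign (−1)^0·-1^1·+1^2 = -1.
(a,b)_∞: sgn(-465)=−, sgn(-466089)=−, so -1.
(a,b)_2: α=0, β=4; u≡7, v≡7 (mod 8); ε(u)ε(v)=1·1, αω(v)=0·0, βω(u)=4·0; sum ≡ 1  ⇒  -1.
(a,b)_37: α=2, u≡21; β=1, v≡18 (mod 37); (21|37)=+1, (18|37)=-1; sign (−1)^0·+1^1·-1^2 = +1.
(a,b)_31: α=3, u≡7; β=2, v≡11 (mod 31); (7|31)=+1, (11|31)=-1; sign (−1)^0·+1^2·-1^3 = -1.
(a,b)_13: α=2, u≡3; β=1, v≡9 (mod 13); (3|13)=+1, (9|13)=+1; sign (−1)^0·+1^1·+1^2 = +1.
Ram(-465, -466089) = {2, 3, 17, 19, 31, ∞}; no ℚ_2-point on the conic.

[2, 3, 17, 19, 31, inf]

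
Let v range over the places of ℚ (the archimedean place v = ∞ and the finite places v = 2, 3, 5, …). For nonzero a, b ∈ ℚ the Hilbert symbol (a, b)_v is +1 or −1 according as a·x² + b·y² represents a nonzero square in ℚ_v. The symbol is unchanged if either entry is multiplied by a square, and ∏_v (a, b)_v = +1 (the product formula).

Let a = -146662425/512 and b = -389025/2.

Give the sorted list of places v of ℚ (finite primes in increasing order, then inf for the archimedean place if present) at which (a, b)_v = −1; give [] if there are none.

[2, 13, 19, inf]

(a, b) ≡ (-7714, -3458) mod (ℚ^×)²; places V = {2, 3, 5, 7, 13, 19, 29, ∞}.
(a,b)_2: α=-9, β=-1; u≡7, v≡7 (mod 8); ε(u)ε(v)=1·1, αω(v)=-9·0, βω(u)=-1·0; sum ≡ 1  ⇒  -1.
(a,b)_3: α=2, u≡2; β=2, v≡1 (mod 3); (2|3)=-1, (1|3)=+1; sign (−1)^0·-1^2·+1^2 = +1.
(a,b)_13: α=2, u≡11; β=1, v≡7 (mod 13); (11|13)=-1, (7|13)=-1; sign (−1)^0·-1^1·-1^2 = -1.
(a,b)_5: α=2, u≡4; β=2, v≡2 (mod 5); (4|5)=+1, (2|5)=-1; sign (−1)^0·+1^2·-1^2 = +1.
(a,b)_29: α=1, u≡16; β=0, v≡5 (mod 29); (16|29)=+1, (5|29)=+1; sign (−1)^0·+1^0·+1^1 = +1.
(a,b)_19: α=1, u≡2; β=1, v≡13 (mod 19); (2|19)=-1, (13|19)=-1; sign (−1)^1·-1^1·-1^1 = -1.
(a,b)_∞: sgn(-7714)=−, sgn(-3458)=−, so -1.
(a,b)_7: α=1, u≡2; β=1, v≡6 (mod 7); (2|7)=+1, (6|7)=-1; sign (−1)^1·+1^1·-1^1 = +1.
(-7714, -3458 / ℚ) ramifies at {2, 13, 19, ∞}: a division algebra.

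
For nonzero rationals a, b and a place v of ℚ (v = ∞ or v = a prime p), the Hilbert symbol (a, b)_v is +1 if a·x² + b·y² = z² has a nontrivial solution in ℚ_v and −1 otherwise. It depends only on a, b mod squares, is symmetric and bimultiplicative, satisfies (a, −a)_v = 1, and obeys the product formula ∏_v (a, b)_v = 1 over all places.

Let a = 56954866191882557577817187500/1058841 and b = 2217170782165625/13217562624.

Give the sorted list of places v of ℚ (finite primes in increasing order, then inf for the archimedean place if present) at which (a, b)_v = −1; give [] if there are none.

[5, 7, 11, 17]

Mod squares: a ≡ 7843, b ≡ 608685. Check v ∈ {∞, 2, 3, 5, 7, 11, 13, 17, 19, 23, 31, 37}.
v=5: a=5^8·(≡2), b=5^5·(≡2) mod 5; (2|5)=-1, (2|5)=-1; (−1)^{8·5·2}·(-1)^5·(-1)^8 = -1.
v=37: a=37^2·(≡4), b=37^2·(≡31) mod 37; (4|37)=+1, (31|37)=-1; (−1)^{2·2·18}·(+1)^2·(-1)^2 = +1.
v=19: a=19^2·(≡10), b=19^0·(≡5) mod 19; (10|19)=-1, (5|19)=+1; (−1)^{2·0·9}·(-1)^0·(+1)^2 = +1.
v=11: a=11^3·(≡4), b=11^1·(≡1) mod 11; (4|11)=+1, (1|11)=+1; (−1)^{3·1·5}·(+1)^1·(+1)^3 = -1.
v=∞: 7843 > 0 and 608685 > 0  ⇒  (a,b)_∞ = +1.
v=17: a=17^2·(≡14), b=17^1·(≡12) mod 17; (14|17)=-1, (12|17)=-1; (−1)^{2·1·8}·(-1)^1·(-1)^2 = -1.
v=3: a=3^-2·(≡1), b=3^-1·(≡2) mod 3; (1|3)=+1, (2|3)=-1; (−1)^{-2·-1·1}·(+1)^-1·(-1)^-2 = +1.
v=7: a=7^-6·(≡5), b=7^-5·(≡2) mod 7; (5|7)=-1, (2|7)=+1; (−1)^{-6·-5·3}·(-1)^-5·(+1)^-6 = -1.
v=23: a=23^5·(≡7), b=23^2·(≡3) mod 23; (7|23)=-1, (3|23)=+1; (−1)^{5·2·11}·(-1)^2·(+1)^5 = +1.
v=2: v_2(a)=2, v_2(b)=-18; units ≡ 3, 5 (mod 8); ε·ε+αω+βω = 1·0+2·1+-18·1 ≡ 0  ⇒  (a,b)_2 = +1.
v=13: a=13^0·(≡12), b=13^2·(≡9) mod 13; (12|13)=+1, (9|13)=+1; (−1)^{0·2·6}·(+1)^2·(+1)^0 = +1.
v=31: a=31^3·(≡10), b=31^1·(≡24) mod 31; (10|31)=+1, (24|31)=-1; (−1)^{3·1·15}·(+1)^1·(-1)^3 = +1.
Ram(7843, 608685) = {5, 7, 11, 17}; no ℚ_5-point on the conic.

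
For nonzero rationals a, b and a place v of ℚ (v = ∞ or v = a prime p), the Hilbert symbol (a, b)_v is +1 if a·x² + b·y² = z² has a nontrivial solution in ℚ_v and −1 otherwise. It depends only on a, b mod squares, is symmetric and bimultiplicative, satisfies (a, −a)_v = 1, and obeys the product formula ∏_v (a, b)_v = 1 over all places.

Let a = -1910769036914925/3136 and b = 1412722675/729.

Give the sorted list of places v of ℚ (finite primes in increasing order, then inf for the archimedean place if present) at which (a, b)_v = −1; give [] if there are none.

Mod squares: a ≡ -437, b ≡ 1153243. Check v ∈ {∞, 2, 3, 5, 7, 11, 13, 19, 23, 29}.
v=2: v_2(a)=-6, v_2(b)=0; units ≡ 3, 3 (mod 8); ε·ε+αω+βω = 1·1+-6·1+0·1 ≡ 1  ⇒  (a,b)_2 = -1.
v=7: a=7^-2·(≡2), b=7^3·(≡2) mod 7; (2|7)=+1, (2|7)=+1; (−1)^{-2·3·3}·(+1)^3·(+1)^-2 = +1.
v=13: a=13^0·(≡7), b=13^1·(≡10) mod 13; (7|13)=-1, (10|13)=+1; (−1)^{0·1·6}·(-1)^1·(+1)^0 = -1.
v=29: a=29^2·(≡12), b=29^1·(≡14) mod 29; (12|29)=-1, (14|29)=-1; (−1)^{2·1·14}·(-1)^1·(-1)^2 = -1.
v=∞: -437 < 0 and 1153243 > 0  ⇒  (a,b)_∞ = +1.
v=5: a=5^2·(≡3), b=5^2·(≡3) mod 5; (3|5)=-1, (3|5)=-1; (−1)^{2·2·2}·(-1)^2·(-1)^2 = +1.
v=23: a=23^3·(≡8), b=23^1·(≡9) mod 23; (8|23)=+1, (9|23)=+1; (−1)^{3·1·11}·(+1)^1·(+1)^3 = -1.
v=11: a=11^2·(≡4), b=11^0·(≡4) mod 11; (4|11)=+1, (4|11)=+1; (−1)^{2·0·5}·(+1)^0·(+1)^2 = +1.
v=19: a=19^3·(≡13), b=19^1·(≡6) mod 19; (13|19)=-1, (6|19)=+1; (−1)^{3·1·9}·(-1)^1·(+1)^3 = +1.
v=3: a=3^2·(≡1), b=3^-6·(≡1) mod 3; (1|3)=+1, (1|3)=+1; (−1)^{2·-6·1}·(+1)^-6·(+1)^2 = +1.
Ram(-437, 1153243) = {2, 13, 23, 29}; no ℚ_2-point on the conic.

[2, 13, 23, 29]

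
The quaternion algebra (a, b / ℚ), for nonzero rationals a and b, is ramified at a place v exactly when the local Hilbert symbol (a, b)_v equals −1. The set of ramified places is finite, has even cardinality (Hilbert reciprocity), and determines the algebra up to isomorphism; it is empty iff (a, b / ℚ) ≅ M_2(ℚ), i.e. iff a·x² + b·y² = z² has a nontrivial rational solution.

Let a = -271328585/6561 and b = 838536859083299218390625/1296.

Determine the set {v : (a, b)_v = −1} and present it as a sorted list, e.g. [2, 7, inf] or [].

Mod squares: a ≡ -2242385, b ≡ 13005833. Check v ∈ {∞, 2, 3, 5, 7, 11, 17, 23, 29, 31, 37}.
v=37: a=37^1·(≡7), b=37^3·(≡4) mod 37; (7|37)=+1, (4|37)=+1; (−1)^{1·3·18}·(+1)^3·(+1)^1 = +1.
v=∞: -2242385 < 0 and 13005833 > 0  ⇒  (a,b)_∞ = +1.
v=31: a=31^1·(≡8), b=31^3·(≡2) mod 31; (8|31)=+1, (2|31)=+1; (−1)^{1·3·15}·(+1)^3·(+1)^1 = -1.
v=7: a=7^0·(≡2), b=7^2·(≡1) mod 7; (2|7)=+1, (1|7)=+1; (−1)^{0·2·3}·(+1)^2·(+1)^0 = +1.
v=23: a=23^1·(≡2), b=23^3·(≡16) mod 23; (2|23)=+1, (16|23)=+1; (−1)^{1·3·11}·(+1)^3·(+1)^1 = -1.
v=11: a=11^2·(≡4), b=11^2·(≡4) mod 11; (4|11)=+1, (4|11)=+1; (−1)^{2·2·5}·(+1)^2·(+1)^2 = +1.
v=17: a=17^1·(≡4), b=17^1·(≡2) mod 17; (4|17)=+1, (2|17)=+1; (−1)^{1·1·8}·(+1)^1·(+1)^1 = +1.
v=29: a=29^0·(≡12), b=29^1·(≡10) mod 29; (12|29)=-1, (10|29)=-1; (−1)^{0·1·14}·(-1)^1·(-1)^0 = -1.
v=5: a=5^1·(≡3), b=5^6·(≡2) mod 5; (3|5)=-1, (2|5)=-1; (−1)^{1·6·2}·(-1)^6·(-1)^1 = -1.
v=3: a=3^-8·(≡1), b=3^-4·(≡2) mod 3; (1|3)=+1, (2|3)=-1; (−1)^{-8·-4·1}·(+1)^-4·(-1)^-8 = +1.
v=2: v_2(a)=0, v_2(b)=-4; units ≡ 7, 1 (mod 8); ε·ε+αω+βω = 1·0+0·0+-4·0 ≡ 0  ⇒  (a,b)_2 = +1.
Ram(-2242385, 13005833) = {5, 23, 29, 31}; no ℚ_5-point on the conic.

[5, 23, 29, 31]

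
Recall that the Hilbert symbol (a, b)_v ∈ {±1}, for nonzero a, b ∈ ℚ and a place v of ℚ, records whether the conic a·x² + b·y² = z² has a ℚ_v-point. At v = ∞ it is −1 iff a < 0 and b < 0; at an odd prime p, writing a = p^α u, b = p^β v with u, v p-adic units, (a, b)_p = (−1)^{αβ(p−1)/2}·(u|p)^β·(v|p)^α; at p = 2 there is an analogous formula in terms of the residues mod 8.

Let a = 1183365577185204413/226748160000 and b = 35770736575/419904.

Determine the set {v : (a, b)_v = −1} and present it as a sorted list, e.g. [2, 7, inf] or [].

Mod squares: a ≡ 462, b ≡ 7. Check v ∈ {∞, 2, 3, 5, 7, 11, 13, 17, 23, 29}.
v=23: a=23^2·(≡12), b=23^0·(≡22) mod 23; (12|23)=+1, (22|23)=-1; (−1)^{2·0·11}·(+1)^0·(-1)^2 = +1.
v=7: a=7^1·(≡5), b=7^1·(≡4) mod 7; (5|7)=-1, (4|7)=+1; (−1)^{1·1·3}·(-1)^1·(+1)^1 = +1.
v=2: v_2(a)=-11, v_2(b)=-6; units ≡ 7, 7 (mod 8); ε·ε+αω+βω = 1·1+-11·0+-6·0 ≡ 1  ⇒  (a,b)_2 = -1.
v=∞: 462 > 0 and 7 > 0  ⇒  (a,b)_∞ = +1.
v=11: a=11^1·(≡5), b=11^0·(≡2) mod 11; (5|11)=+1, (2|11)=-1; (−1)^{1·0·5}·(+1)^0·(-1)^1 = -1.
v=5: a=5^-4·(≡3), b=5^2·(≡2) mod 5; (3|5)=-1, (2|5)=-1; (−1)^{-4·2·2}·(-1)^2·(-1)^-4 = +1.
v=17: a=17^2·(≡12), b=17^2·(≡12) mod 17; (12|17)=-1, (12|17)=-1; (−1)^{2·2·8}·(-1)^2·(-1)^2 = +1.
v=13: a=13^2·(≡7), b=13^0·(≡7) mod 13; (7|13)=-1, (7|13)=-1; (−1)^{2·0·6}·(-1)^0·(-1)^2 = +1.
v=3: a=3^-11·(≡1), b=3^-8·(≡1) mod 3; (1|3)=+1, (1|3)=+1; (−1)^{-11·-8·1}·(+1)^-8·(+1)^-11 = +1.
v=29: a=29^6·(≡2), b=29^4·(≡20) mod 29; (2|29)=-1, (20|29)=+1; (−1)^{6·4·14}·(-1)^4·(+1)^6 = +1.
(462, 7 / ℚ) ramifies at {2, 11}: a division algebra.

[2, 11]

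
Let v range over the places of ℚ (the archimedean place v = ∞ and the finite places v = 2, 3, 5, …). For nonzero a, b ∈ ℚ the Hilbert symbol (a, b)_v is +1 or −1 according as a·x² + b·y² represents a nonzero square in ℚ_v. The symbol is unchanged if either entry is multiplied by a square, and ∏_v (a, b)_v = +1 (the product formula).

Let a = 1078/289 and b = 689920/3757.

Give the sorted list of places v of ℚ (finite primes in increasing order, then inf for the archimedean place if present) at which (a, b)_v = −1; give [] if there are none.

[5, 11]

(a, b) ≡ (22, 715) mod (ℚ^×)²; places V = {2, 5, 7, 11, 13, 17, ∞}.
(a,b)_7: α=2, u≡4; β=2, v≡2 (mod 7); (4|7)=+1, (2|7)=+1; sign (−1)^0·+1^2·+1^2 = +1.
(a,b)_5: α=0, u≡2; β=1, v≡2 (mod 5); (2|5)=-1, (2|5)=-1; sign (−1)^0·-1^1·-1^0 = -1.
(a,b)_17: α=-2, u≡7; β=-2, v≡2 (mod 17); (7|17)=-1, (2|17)=+1; sign (−1)^0·-1^-2·+1^-2 = +1.
(a,b)_11: α=1, u≡7; β=1, v≡7 (mod 11); (7|11)=-1, (7|11)=-1; sign (−1)^1·-1^1·-1^1 = -1.
(a,b)_2: α=1, β=8; u≡3, v≡3 (mod 8); ε(u)ε(v)=1·1, αω(v)=1·1, βω(u)=8·1; sum ≡ 0  ⇒  +1.
(a,b)_∞: sgn(22)=+, sgn(715)=+, so +1.
(a,b)_13: α=0, u≡4; β=-1, v≡12 (mod 13); (4|13)=+1, (12|13)=+1; sign (−1)^0·+1^-1·+1^0 = +1.
|Ram(22, 715)| = 2, even; anisotropic at {5, 11}.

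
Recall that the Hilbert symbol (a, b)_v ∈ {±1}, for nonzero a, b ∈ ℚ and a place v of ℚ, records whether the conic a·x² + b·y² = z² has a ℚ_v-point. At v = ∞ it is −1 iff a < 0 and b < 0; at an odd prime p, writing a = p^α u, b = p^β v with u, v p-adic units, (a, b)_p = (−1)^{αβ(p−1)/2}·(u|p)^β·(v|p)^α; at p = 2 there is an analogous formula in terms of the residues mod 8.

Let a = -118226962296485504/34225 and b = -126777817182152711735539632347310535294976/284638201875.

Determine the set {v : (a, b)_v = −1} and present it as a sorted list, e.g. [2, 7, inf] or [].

(a, b) ≡ (-76531994, -161007) mod (ℚ^×)²; places V = {2, 3, 5, 7, 11, 13, 17, 23, 31, 37, 41, ∞}.
(a,b)_7: α=1, u≡2; β=3, v≡4 (mod 7); (2|7)=+1, (4|7)=+1; sign (−1)^1·+1^3·+1^1 = -1.
(a,b)_23: α=1, u≡9; β=2, v≡4 (mod 23); (9|23)=+1, (4|23)=+1; sign (−1)^0·+1^2·+1^1 = +1.
(a,b)_11: α=1, u≡6; β=3, v≡5 (mod 11); (6|11)=-1, (5|11)=+1; sign (−1)^1·-1^3·+1^1 = +1.
(a,b)_31: α=1, u≡2; β=2, v≡9 (mod 31); (2|31)=+1, (9|31)=+1; sign (−1)^0·+1^2·+1^1 = +1.
(a,b)_2: α=7, β=14; u≡3, v≡1 (mod 8); ε(u)ε(v)=1·0, αω(v)=7·0, βω(u)=14·1; sum ≡ 0  ⇒  +1.
(a,b)_41: α=1, u≡13; β=3, v≡16 (mod 41); (13|41)=-1, (16|41)=+1; sign (−1)^0·-1^3·+1^1 = -1.
(a,b)_13: α=0, u≡5; β=2, v≡2 (mod 13); (5|13)=-1, (2|13)=-1; sign (−1)^0·-1^2·-1^0 = +1.
(a,b)_5: α=-2, u≡4; β=-4, v≡3 (mod 5); (4|5)=+1, (3|5)=-1; sign (−1)^0·+1^-4·-1^-2 = +1.
(a,b)_37: α=-2, u≡34; β=-4, v≡14 (mod 37); (34|37)=+1, (14|37)=-1; sign (−1)^0·+1^-4·-1^-2 = +1.
(a,b)_3: α=0, u≡1; β=-5, v≡1 (mod 3); (1|3)=+1, (1|3)=+1; sign (−1)^0·+1^-5·+1^0 = +1.
(a,b)_17: α=7, u≡10; β=15, v≡2 (mod 17); (10|17)=-1, (2|17)=+1; sign (−1)^0·-1^15·+1^7 = -1.
(a,b)_∞: sgn(-76531994)=−, sgn(-161007)=−, so -1.
(-76531994, -161007 / ℚ) ramifies at {7, 17, 41, ∞}: a division algebra.

[7, 17, 41, inf]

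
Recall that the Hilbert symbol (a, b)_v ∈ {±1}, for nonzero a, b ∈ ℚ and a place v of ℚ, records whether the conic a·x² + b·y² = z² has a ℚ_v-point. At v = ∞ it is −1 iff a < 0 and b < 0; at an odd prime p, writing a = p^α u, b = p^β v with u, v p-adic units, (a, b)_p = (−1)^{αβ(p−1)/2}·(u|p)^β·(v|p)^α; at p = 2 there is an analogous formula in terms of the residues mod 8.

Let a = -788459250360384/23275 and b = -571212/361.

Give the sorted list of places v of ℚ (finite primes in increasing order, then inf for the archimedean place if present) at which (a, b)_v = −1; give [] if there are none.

[17, 41, 47, inf]

Mod squares: a ≡ -19295051, b ≡ -1763. Check v ∈ {∞, 2, 3, 5, 7, 17, 19, 31, 41, 43, 47}.
v=5: a=5^-2·(≡1), b=5^0·(≡3) mod 5; (1|5)=+1, (3|5)=-1; (−1)^{-2·0·2}·(+1)^0·(-1)^-2 = +1.
v=43: a=43^2·(≡23), b=43^1·(≡28) mod 43; (23|43)=+1, (28|43)=-1; (−1)^{2·1·21}·(+1)^1·(-1)^2 = +1.
v=∞: -19295051 < 0 and -1763 < 0  ⇒  (a,b)_∞ = -1.
v=19: a=19^-1·(≡18), b=19^-2·(≡4) mod 19; (18|19)=-1, (4|19)=+1; (−1)^{-1·-2·9}·(-1)^-2·(+1)^-1 = +1.
v=3: a=3^8·(≡1), b=3^4·(≡1) mod 3; (1|3)=+1, (1|3)=+1; (−1)^{8·4·1}·(+1)^4·(+1)^8 = +1.
v=7: a=7^-2·(≡1), b=7^0·(≡4) mod 7; (1|7)=+1, (4|7)=+1; (−1)^{-2·0·3}·(+1)^0·(+1)^-2 = +1.
v=31: a=31^1·(≡8), b=31^0·(≡9) mod 31; (8|31)=+1, (9|31)=+1; (−1)^{1·0·15}·(+1)^0·(+1)^1 = +1.
v=47: a=47^1·(≡12), b=47^0·(≡39) mod 47; (12|47)=+1, (39|47)=-1; (−1)^{1·0·23}·(+1)^0·(-1)^1 = -1.
v=2: v_2(a)=6, v_2(b)=2; units ≡ 5, 5 (mod 8); ε·ε+αω+βω = 0·0+6·1+2·1 ≡ 0  ⇒  (a,b)_2 = +1.
v=17: a=17^1·(≡9), b=17^0·(≡14) mod 17; (9|17)=+1, (14|17)=-1; (−1)^{1·0·8}·(+1)^0·(-1)^1 = -1.
v=41: a=41^1·(≡7), b=41^1·(≡40) mod 41; (7|41)=-1, (40|41)=+1; (−1)^{1·1·20}·(-1)^1·(+1)^1 = -1.
Ram(-19295051, -1763) = {17, 41, 47, ∞}; no ℚ_17-point on the conic.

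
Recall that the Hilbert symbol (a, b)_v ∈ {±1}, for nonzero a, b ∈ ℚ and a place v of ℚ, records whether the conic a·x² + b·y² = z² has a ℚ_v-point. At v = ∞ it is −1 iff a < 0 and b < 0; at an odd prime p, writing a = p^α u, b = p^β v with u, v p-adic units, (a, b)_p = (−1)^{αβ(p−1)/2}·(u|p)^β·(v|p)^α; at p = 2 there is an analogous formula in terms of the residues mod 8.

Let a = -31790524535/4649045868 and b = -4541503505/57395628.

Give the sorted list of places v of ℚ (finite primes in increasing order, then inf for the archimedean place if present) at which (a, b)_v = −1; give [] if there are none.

[3, 5, 17, inf]

(a, b) ≡ (-2805, -19635) mod (ℚ^×)²; places V = {2, 3, 5, 7, 11, 17, ∞}.
(a,b)_5: α=1, u≡1; β=1, v≡3 (mod 5); (1|5)=+1, (3|5)=-1; sign (−1)^0·+1^1·-1^1 = -1.
(a,b)_11: α=1, u≡5; β=1, v≡6 (mod 11); (5|11)=+1, (6|11)=-1; sign (−1)^1·+1^1·-1^1 = +1.
(a,b)_∞: sgn(-2805)=−, sgn(-19635)=−, so -1.
(a,b)_3: α=-19, u≡1; β=-15, v≡1 (mod 3); (1|3)=+1, (1|3)=+1; sign (−1)^1·+1^-15·+1^-19 = -1.
(a,b)_7: α=6, u≡4; β=5, v≡2 (mod 7); (4|7)=+1, (2|7)=+1; sign (−1)^0·+1^5·+1^6 = +1.
(a,b)_17: α=3, u≡11; β=3, v≡1 (mod 17); (11|17)=-1, (1|17)=+1; sign (−1)^0·-1^3·+1^3 = -1.
(a,b)_2: α=-2, β=-2; u≡3, v≡5 (mod 8); ε(u)ε(v)=1·0, αω(v)=-2·1, βω(u)=-2·1; sum ≡ 0  ⇒  +1.
|Ram(-2805, -19635)| = 4, even; anisotropic at {3, 5, 17, ∞}.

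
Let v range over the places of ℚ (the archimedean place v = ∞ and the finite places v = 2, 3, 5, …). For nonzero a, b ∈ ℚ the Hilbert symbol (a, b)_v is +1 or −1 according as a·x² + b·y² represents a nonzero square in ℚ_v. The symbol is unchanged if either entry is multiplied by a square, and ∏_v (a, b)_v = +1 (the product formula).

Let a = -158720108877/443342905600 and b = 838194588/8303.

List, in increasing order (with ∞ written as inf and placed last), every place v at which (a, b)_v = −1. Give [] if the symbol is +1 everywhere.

[3, 7]

(a, b) ≡ (-253, 90321) mod (ℚ^×)²; places V = {2, 3, 5, 7, 11, 17, 19, 23, 29, 41, ∞}.
(a,b)_∞: sgn(-253)=−, sgn(90321)=+, so +1.
(a,b)_7: α=-2, u≡3; β=3, v≡2 (mod 7); (3|7)=-1, (2|7)=+1; sign (−1)^0·-1^3·+1^-2 = -1.
(a,b)_29: α=-2, u≡21; β=0, v≡15 (mod 29); (21|29)=-1, (15|29)=-1; sign (−1)^0·-1^0·-1^-2 = +1.
(a,b)_19: α=0, u≡12; β=-2, v≡3 (mod 19); (12|19)=-1, (3|19)=-1; sign (−1)^0·-1^-2·-1^0 = +1.
(a,b)_5: α=-2, u≡2; β=0, v≡1 (mod 5); (2|5)=-1, (1|5)=+1; sign (−1)^0·-1^0·+1^-2 = +1.
(a,b)_3: α=4, u≡2; β=3, v≡2 (mod 3); (2|3)=-1, (2|3)=-1; sign (−1)^0·-1^3·-1^4 = -1.
(a,b)_17: α=0, u≡4; β=1, v≡8 (mod 17); (4|17)=+1, (8|17)=+1; sign (−1)^0·+1^1·+1^0 = +1.
(a,b)_41: α=-2, u≡34; β=0, v≡36 (mod 41); (34|41)=-1, (36|41)=+1; sign (−1)^0·-1^0·+1^-2 = +1.
(a,b)_11: α=5, u≡7; β=3, v≡1 (mod 11); (7|11)=-1, (1|11)=+1; sign (−1)^1·-1^3·+1^5 = +1.
(a,b)_2: α=-8, β=2; u≡3, v≡1 (mod 8); ε(u)ε(v)=1·0, αω(v)=-8·0, βω(u)=2·1; sum ≡ 0  ⇒  +1.
(a,b)_23: α=3, u≡4; β=-1, v≡10 (mod 23); (4|23)=+1, (10|23)=-1; sign (−1)^1·+1^-1·-1^3 = +1.
Ram(-253, 90321) = {3, 7}; no ℚ_3-point on the conic.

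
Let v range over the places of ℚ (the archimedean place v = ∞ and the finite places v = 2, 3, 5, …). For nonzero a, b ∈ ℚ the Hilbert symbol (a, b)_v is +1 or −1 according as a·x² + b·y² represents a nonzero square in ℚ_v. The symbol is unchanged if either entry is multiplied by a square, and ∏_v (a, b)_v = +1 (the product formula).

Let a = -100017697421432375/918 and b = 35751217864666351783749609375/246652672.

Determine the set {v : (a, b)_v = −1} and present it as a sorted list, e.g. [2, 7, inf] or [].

[3, 5, 7, 13, 17, 19]

(a, b) ≡ (-9690, 29393) mod (ℚ^×)²; places V = {2, 3, 5, 7, 13, 17, 19, 43, 47, 53, ∞}.
(a,b)_13: α=4, u≡11; β=7, v≡3 (mod 13); (11|13)=-1, (3|13)=+1; sign (−1)^0·-1^7·+1^4 = -1.
(a,b)_53: α=0, u≡49; β=-2, v≡23 (mod 53); (49|53)=+1, (23|53)=-1; sign (−1)^0·+1^-2·-1^0 = +1.
(a,b)_5: α=3, u≡2; β=8, v≡2 (mod 5); (2|5)=-1, (2|5)=-1; sign (−1)^0·-1^8·-1^3 = -1.
(a,b)_∞: sgn(-9690)=−, sgn(29393)=+, so +1.
(a,b)_19: α=3, u≡8; β=3, v≡12 (mod 19); (8|19)=-1, (12|19)=-1; sign (−1)^1·-1^3·-1^3 = -1.
(a,b)_47: α=2, u≡19; β=0, v≡32 (mod 47); (19|47)=-1, (32|47)=+1; sign (−1)^0·-1^0·+1^2 = +1.
(a,b)_3: α=-3, u≡1; β=4, v≡2 (mod 3); (1|3)=+1, (2|3)=-1; sign (−1)^0·+1^4·-1^-3 = -1.
(a,b)_2: α=-1, β=-8; u≡3, v≡1 (mod 8); ε(u)ε(v)=1·0, αω(v)=-1·0, βω(u)=-8·1; sum ≡ 0  ⇒  +1.
(a,b)_43: α=2, u≡2; β=2, v≡24 (mod 43); (2|43)=-1, (24|43)=+1; sign (−1)^0·-1^2·+1^2 = +1.
(a,b)_17: α=-1, u≡4; β=5, v≡14 (mod 17); (4|17)=+1, (14|17)=-1; sign (−1)^0·+1^5·-1^-1 = -1.
(a,b)_7: α=0, u≡3; β=-3, v≡3 (mod 7); (3|7)=-1, (3|7)=-1; sign (−1)^0·-1^-3·-1^0 = -1.
|Ram(-9690, 29393)| = 6, even; anisotropic at {3, 5, 7, 13, 17, 19}.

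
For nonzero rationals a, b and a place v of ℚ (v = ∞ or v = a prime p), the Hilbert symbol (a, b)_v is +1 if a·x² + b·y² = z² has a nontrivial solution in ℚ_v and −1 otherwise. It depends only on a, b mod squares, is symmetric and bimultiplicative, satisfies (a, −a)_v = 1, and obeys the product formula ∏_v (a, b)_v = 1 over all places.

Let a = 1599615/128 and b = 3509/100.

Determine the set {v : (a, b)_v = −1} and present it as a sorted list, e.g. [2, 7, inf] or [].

Mod squares: a ≡ 1230, b ≡ 29. Check v ∈ {∞, 2, 3, 5, 11, 17, 29, 41}.
v=3: a=3^3·(≡2), b=3^0·(≡2) mod 3; (2|3)=-1, (2|3)=-1; (−1)^{3·0·1}·(-1)^0·(-1)^3 = -1.
v=5: a=5^1·(≡1), b=5^-2·(≡1) mod 5; (1|5)=+1, (1|5)=+1; (−1)^{1·-2·2}·(+1)^-2·(+1)^1 = +1.
v=∞: 1230 > 0 and 29 > 0  ⇒  (a,b)_∞ = +1.
v=11: a=11^0·(≡4), b=11^2·(≡7) mod 11; (4|11)=+1, (7|11)=-1; (−1)^{0·2·5}·(+1)^2·(-1)^0 = +1.
v=29: a=29^0·(≡10), b=29^1·(≡16) mod 29; (10|29)=-1, (16|29)=+1; (−1)^{0·1·14}·(-1)^1·(+1)^0 = -1.
v=17: a=17^2·(≡3), b=17^0·(≡5) mod 17; (3|17)=-1, (5|17)=-1; (−1)^{2·0·8}·(-1)^0·(-1)^2 = +1.
v=41: a=41^1·(≡13), b=41^0·(≡15) mod 41; (13|41)=-1, (15|41)=-1; (−1)^{1·0·20}·(-1)^0·(-1)^1 = -1.
v=2: v_2(a)=-7, v_2(b)=-2; units ≡ 7, 5 (mod 8); ε·ε+αω+βω = 1·0+-7·1+-2·0 ≡ 1  ⇒  (a,b)_2 = -1.
(1230, 29 / ℚ) ramifies at {2, 3, 29, 41}: a division algebra.

[2, 3, 29, 41]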